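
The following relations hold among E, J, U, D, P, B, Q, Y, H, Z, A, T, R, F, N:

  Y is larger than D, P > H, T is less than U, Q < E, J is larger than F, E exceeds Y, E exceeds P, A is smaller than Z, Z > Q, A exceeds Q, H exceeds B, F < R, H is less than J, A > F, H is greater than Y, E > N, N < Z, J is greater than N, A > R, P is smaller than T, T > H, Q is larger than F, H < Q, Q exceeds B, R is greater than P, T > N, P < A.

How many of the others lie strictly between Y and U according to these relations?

3

The relations place Y below U. An element lies strictly between them when it is forced above Y and also forced below U.
Above Y: {H, P, R, Q, A, J, Z, T, E}. Below U: {B, D, N, H, P, T}.
Intersection: {H, P, T} — 3.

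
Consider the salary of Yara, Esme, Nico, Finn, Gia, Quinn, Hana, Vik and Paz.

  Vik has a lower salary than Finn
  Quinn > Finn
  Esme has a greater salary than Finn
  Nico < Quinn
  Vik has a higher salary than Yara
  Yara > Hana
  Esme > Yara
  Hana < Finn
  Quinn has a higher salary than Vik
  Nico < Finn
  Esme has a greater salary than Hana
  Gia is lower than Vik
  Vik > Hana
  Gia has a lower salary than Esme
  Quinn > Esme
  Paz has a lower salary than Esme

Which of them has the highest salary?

Quinn

Chaining downward from Quinn: directly below it, Nico, Vik, Finn, Esme; then Paz, Gia, Hana, Yara.
That covers every other element, and nothing is given above Quinn, so Quinn is the highest salary.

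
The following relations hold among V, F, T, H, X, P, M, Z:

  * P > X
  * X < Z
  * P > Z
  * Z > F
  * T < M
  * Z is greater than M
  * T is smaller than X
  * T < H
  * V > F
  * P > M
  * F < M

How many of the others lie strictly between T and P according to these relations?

The relations place T below P. An element lies strictly between them when it is forced above T and also forced below P.
Above T: {H, X, M, Z}. Below P: {F, X, M, Z}.
Intersection: {X, M, Z} — 3.

3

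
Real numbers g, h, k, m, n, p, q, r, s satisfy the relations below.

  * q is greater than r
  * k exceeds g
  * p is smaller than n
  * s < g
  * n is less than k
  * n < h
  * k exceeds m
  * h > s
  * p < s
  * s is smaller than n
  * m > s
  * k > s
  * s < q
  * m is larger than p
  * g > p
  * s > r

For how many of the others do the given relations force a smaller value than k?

The elements the relations force below k are r, p, s, n, m, g — no chain reaches any other.
That is 6.

6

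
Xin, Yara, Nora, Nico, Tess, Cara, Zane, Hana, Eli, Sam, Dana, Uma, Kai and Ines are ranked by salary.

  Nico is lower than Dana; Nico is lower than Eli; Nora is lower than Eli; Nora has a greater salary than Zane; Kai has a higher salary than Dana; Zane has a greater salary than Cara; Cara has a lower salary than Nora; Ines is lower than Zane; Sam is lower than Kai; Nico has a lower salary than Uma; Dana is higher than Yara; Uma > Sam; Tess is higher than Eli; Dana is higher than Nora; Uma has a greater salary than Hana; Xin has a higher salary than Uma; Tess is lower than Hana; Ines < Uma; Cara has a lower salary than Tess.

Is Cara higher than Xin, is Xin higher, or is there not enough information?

Following the relations from Cara: Cara < Zane < Nora < Eli < Tess < Hana < Uma < Xin.
So Xin is higher.

Xin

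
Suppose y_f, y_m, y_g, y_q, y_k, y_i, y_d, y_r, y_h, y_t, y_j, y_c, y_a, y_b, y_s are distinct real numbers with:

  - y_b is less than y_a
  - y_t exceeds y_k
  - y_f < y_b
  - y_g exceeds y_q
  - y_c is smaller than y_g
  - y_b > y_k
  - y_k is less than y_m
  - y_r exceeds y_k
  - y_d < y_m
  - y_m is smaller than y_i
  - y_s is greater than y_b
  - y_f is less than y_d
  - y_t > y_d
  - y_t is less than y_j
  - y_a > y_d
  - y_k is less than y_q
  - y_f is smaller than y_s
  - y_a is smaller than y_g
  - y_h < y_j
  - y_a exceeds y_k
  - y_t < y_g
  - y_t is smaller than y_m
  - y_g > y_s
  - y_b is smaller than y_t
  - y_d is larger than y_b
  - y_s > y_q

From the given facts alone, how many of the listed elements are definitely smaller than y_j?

The elements the relations force below y_j are y_f, y_k, y_b, y_h, y_d, y_t — no chain reaches any other.
That is 6.

6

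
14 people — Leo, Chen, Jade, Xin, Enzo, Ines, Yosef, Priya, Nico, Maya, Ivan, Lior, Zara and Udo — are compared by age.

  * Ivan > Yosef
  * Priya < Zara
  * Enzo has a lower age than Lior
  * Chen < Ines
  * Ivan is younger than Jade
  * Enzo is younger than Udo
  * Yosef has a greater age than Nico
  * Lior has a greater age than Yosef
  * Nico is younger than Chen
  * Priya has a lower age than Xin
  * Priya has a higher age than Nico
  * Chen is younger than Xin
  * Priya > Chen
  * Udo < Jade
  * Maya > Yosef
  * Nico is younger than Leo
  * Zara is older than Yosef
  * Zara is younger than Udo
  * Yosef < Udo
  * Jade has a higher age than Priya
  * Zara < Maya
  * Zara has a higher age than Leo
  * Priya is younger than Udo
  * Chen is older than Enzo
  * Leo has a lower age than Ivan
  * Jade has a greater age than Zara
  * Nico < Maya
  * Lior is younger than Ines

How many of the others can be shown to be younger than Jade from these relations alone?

From Jade the given relations immediately reach Priya, Zara, Udo, Ivan.
From those, Nico, Leo, Yosef, Enzo, Chen — 9 in total.
No other element is forced below Jade by the given relations, so the count is 9.

9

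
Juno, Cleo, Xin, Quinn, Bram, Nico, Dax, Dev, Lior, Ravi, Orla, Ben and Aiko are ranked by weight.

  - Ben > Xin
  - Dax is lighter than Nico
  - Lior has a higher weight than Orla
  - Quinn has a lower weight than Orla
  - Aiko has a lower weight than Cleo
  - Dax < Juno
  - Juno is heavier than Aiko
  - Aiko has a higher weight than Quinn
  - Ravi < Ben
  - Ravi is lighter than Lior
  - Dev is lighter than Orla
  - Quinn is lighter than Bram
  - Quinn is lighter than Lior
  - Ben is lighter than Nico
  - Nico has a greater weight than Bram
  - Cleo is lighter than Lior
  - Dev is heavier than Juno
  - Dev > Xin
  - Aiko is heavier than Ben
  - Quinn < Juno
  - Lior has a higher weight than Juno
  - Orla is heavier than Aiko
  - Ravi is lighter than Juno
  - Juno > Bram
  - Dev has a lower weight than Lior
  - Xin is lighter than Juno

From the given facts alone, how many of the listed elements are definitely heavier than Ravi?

Directly above Ravi: Ben, Juno, Lior.
One step further: Aiko, Nico, Dev (6 so far).
One step further: Cleo, Orla (8 so far).
No other element is forced above Ravi by the given relations, so the count is 8.

8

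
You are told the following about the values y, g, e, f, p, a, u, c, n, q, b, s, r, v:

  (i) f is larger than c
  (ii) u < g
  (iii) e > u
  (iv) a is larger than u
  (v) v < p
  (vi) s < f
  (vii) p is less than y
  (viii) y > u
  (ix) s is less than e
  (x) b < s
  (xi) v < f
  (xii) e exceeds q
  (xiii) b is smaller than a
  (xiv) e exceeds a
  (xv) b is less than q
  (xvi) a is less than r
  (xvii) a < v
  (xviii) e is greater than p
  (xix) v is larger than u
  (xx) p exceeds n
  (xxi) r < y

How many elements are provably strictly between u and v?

The relations place u below v. An element lies strictly between them when it is forced above u and also forced below v.
Above u: {a, p, r, y, g, f, e}. Below v: {b, a}.
Intersection: {a} — 1.

1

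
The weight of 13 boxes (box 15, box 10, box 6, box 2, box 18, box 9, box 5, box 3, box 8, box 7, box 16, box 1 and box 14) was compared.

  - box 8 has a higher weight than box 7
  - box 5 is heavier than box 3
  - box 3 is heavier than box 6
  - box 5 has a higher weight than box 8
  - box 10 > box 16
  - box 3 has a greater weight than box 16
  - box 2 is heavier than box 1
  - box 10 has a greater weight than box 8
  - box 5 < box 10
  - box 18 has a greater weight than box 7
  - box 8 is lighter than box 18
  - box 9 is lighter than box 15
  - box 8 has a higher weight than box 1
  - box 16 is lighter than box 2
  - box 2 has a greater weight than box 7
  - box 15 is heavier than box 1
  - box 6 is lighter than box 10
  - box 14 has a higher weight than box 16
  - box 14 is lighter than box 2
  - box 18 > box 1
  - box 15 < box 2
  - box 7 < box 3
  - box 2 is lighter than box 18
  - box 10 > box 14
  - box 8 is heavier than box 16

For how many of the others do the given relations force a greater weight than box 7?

6

The elements the relations force above box 7 are box 8, box 3, box 5, box 2, box 10, box 18 — no chain reaches any other.
That is 6.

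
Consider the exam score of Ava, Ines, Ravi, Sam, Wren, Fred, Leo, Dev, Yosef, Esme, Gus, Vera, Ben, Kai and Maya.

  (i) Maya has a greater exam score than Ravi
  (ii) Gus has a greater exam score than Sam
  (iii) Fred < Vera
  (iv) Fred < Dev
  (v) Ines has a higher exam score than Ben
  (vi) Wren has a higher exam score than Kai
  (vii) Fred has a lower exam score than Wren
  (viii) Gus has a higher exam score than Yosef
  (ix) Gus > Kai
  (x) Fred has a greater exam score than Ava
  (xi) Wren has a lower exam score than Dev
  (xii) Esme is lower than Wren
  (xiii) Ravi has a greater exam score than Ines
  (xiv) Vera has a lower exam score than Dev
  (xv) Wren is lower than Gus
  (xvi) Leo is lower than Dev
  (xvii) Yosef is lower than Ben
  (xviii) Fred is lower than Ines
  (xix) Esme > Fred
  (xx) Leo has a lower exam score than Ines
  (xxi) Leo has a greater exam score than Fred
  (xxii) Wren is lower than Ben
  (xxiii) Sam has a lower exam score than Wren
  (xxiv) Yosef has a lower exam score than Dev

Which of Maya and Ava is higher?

Ava < Fred and Fred < Esme give Ava < Esme.
Then Esme < Wren extends the chain to Wren.
With Wren < Ben: Ava < Fred < Esme < Wren < Ben.
Then Ben < Ines extends the chain to Ines.
Then Ines < Ravi extends the chain to Ravi.
Then Ravi < Maya extends the chain to Maya.
So Ava < Maya; Maya is the higher of the two.

Maya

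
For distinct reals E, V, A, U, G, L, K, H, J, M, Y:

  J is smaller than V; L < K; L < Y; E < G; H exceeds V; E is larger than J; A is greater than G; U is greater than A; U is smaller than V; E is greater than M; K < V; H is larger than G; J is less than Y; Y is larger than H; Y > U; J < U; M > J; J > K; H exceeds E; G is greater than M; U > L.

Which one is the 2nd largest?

H

Piecing the relations together gives one ordering: L < K < J < M < E < G < A < U < V < H < Y.
Counting 2 from the largest end gives H.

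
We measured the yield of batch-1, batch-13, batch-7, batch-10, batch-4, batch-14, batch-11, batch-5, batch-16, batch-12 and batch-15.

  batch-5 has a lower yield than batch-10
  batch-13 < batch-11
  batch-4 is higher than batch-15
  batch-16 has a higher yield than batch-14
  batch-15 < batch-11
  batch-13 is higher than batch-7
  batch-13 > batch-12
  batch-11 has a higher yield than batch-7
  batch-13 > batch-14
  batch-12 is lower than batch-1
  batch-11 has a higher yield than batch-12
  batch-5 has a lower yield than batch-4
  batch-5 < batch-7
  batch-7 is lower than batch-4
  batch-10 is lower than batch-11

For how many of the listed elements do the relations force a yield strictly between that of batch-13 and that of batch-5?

1

The relations place batch-5 below batch-13. An element lies strictly between them when it is forced above batch-5 and also forced below batch-13.
Above batch-5: {batch-7, batch-10, batch-4, batch-11}. Below batch-13: {batch-12, batch-7, batch-14}.
Intersection: {batch-7} — 1.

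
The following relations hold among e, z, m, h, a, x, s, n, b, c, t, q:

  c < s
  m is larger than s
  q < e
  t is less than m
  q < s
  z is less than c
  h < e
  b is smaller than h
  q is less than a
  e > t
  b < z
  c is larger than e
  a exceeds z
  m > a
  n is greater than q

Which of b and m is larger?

m

Following the relations from b: b < h < e < c < s < m.
So b < m; m is the larger of the two.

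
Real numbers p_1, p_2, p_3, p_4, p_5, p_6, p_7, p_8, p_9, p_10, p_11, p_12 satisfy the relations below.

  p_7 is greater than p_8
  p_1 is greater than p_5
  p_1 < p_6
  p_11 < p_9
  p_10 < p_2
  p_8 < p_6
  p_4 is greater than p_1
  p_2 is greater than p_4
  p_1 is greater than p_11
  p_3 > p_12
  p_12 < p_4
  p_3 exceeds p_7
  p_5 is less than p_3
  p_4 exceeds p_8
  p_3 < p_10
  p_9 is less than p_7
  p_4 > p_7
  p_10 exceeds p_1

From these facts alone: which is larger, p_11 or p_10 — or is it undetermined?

Following the relations from p_11: p_11 < p_9 < p_7 < p_3 < p_10.
So p_10 is larger.

p_10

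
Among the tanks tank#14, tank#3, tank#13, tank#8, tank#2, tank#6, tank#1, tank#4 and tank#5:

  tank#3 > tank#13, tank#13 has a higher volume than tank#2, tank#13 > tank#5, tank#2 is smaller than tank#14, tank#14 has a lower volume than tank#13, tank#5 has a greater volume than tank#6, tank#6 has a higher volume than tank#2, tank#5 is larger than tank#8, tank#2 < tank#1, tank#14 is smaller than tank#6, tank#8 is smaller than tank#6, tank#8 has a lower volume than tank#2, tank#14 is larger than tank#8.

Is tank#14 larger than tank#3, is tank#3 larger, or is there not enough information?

Link the given pairs in sequence: tank#14 < tank#6; tank#6 < tank#5; tank#5 < tank#13; tank#13 < tank#3.
Chaining these gives tank#14 < tank#6 < tank#5 < tank#13 < tank#3.
So tank#3 is larger.

tank#3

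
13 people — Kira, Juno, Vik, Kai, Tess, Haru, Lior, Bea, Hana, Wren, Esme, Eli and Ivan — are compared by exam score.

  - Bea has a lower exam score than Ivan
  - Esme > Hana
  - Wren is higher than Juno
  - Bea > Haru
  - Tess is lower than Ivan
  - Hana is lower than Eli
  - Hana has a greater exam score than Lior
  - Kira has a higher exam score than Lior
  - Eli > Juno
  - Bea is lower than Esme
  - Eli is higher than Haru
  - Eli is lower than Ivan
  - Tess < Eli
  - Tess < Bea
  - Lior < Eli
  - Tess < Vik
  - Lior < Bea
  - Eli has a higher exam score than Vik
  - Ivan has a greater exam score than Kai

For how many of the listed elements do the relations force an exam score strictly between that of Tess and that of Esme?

Chaining upward from Tess reaches: Vik, Bea, Eli, Ivan.
Chaining downward from Esme reaches: Lior, Haru, Hana, Bea.
Strictly between Tess and Esme are those in both lists: Bea — 1 element.

1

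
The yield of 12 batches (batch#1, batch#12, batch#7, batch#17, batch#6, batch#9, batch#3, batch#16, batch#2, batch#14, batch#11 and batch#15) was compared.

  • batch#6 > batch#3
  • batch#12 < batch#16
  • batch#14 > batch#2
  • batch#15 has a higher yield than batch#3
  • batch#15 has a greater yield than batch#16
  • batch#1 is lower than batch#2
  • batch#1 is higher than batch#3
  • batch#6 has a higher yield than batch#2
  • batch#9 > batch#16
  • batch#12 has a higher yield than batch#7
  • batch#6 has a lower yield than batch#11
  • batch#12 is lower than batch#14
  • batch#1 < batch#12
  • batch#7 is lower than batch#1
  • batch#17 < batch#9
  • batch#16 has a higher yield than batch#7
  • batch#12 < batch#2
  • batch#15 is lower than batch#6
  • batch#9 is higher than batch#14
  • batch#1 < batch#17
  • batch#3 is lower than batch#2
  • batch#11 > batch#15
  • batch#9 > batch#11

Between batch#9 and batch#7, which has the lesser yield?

batch#7

Following the relations from batch#7: batch#7 < batch#1 < batch#12 < batch#16 < batch#15 < batch#11 < batch#9.
So batch#7 < batch#9; batch#7 is the lower of the two.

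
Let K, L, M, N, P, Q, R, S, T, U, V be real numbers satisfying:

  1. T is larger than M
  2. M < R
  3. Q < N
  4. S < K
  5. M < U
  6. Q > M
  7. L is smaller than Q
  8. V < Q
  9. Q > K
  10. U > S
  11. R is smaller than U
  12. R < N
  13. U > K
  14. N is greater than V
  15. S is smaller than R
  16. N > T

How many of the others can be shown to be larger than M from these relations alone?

Directly above M: T, R, Q, U.
One step further: N (5 so far).
Nothing else is reachable above M; 5 in all.

5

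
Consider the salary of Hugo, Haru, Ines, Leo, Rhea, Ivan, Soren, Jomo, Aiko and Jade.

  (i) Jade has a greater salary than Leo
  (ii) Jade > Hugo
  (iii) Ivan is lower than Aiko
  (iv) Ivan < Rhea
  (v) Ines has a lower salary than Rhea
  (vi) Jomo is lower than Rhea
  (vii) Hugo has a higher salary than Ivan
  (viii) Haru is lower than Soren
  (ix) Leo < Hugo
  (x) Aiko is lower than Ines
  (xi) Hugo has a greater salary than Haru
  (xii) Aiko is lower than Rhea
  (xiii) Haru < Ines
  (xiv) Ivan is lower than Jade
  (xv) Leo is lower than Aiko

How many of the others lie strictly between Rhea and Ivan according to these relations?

Chaining upward from Ivan reaches: Hugo, Jade, Aiko, Ines.
Chaining downward from Rhea reaches: Jomo, Haru, Leo, Aiko, Ines.
Strictly between Ivan and Rhea are those in both lists: Aiko, Ines — 2 elements.

2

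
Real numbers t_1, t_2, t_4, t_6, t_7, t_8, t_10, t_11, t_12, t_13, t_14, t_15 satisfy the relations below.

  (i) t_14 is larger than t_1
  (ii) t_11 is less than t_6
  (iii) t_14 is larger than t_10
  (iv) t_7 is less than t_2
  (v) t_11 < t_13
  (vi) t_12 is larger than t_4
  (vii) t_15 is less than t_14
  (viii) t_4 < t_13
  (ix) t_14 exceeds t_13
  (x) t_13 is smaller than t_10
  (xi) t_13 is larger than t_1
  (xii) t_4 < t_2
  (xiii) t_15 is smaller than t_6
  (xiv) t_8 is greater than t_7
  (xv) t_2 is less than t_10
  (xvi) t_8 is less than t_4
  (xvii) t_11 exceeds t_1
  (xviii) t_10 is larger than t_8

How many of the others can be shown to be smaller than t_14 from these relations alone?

From t_14 the given relations immediately reach t_1, t_15, t_13, t_10.
From those, t_11, t_8, t_4, t_2 — 8 in total.
From those, t_7 — 9 in total.
No other element is forced below t_14 by the given relations, so the count is 9.

9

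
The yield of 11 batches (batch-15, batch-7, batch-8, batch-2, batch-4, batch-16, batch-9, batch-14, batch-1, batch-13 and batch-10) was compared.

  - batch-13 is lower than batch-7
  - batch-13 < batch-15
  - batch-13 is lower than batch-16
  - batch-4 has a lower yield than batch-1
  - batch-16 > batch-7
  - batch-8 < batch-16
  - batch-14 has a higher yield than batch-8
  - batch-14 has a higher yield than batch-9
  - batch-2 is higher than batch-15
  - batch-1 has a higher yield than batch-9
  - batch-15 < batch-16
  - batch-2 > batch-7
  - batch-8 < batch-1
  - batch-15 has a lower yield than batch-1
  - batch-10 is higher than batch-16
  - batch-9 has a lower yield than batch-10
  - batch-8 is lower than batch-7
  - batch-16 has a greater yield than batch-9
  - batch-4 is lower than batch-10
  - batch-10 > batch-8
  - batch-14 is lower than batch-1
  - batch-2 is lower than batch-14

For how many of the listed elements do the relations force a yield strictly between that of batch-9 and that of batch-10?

Chaining upward from batch-9 reaches: batch-16, batch-14, batch-1.
Chaining downward from batch-10 reaches: batch-13, batch-15, batch-8, batch-4, batch-7, batch-16.
Strictly between batch-9 and batch-10 are those in both lists: batch-16 — 1 element.

1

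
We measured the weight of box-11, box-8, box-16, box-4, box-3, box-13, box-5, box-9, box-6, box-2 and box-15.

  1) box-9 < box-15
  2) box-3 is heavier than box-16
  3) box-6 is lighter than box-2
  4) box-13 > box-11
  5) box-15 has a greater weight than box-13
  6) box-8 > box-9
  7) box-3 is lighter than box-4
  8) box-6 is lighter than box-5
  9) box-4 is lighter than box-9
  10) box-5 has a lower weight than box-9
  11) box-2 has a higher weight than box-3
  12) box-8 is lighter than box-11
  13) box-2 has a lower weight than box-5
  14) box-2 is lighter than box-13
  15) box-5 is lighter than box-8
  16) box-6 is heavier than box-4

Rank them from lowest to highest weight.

Each adjacent pair is fixed by a given relation: box-16 < box-3; box-3 < box-4; box-4 < box-6; box-6 < box-2; box-2 < box-5; box-5 < box-9; box-9 < box-8; box-8 < box-11; box-11 < box-13; box-13 < box-15. Chaining them end to end gives the full order.

box-16 < box-3 < box-4 < box-6 < box-2 < box-5 < box-9 < box-8 < box-11 < box-13 < box-15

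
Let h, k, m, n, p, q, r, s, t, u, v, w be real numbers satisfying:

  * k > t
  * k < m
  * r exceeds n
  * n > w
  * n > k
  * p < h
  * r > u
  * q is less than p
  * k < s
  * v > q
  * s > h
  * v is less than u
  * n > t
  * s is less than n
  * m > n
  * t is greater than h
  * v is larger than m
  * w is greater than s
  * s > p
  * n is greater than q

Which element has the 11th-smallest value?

Chaining the given pairs: q < p < h < t < k < s < w < n < m < v < u < r.
The 11th smallest is u.

u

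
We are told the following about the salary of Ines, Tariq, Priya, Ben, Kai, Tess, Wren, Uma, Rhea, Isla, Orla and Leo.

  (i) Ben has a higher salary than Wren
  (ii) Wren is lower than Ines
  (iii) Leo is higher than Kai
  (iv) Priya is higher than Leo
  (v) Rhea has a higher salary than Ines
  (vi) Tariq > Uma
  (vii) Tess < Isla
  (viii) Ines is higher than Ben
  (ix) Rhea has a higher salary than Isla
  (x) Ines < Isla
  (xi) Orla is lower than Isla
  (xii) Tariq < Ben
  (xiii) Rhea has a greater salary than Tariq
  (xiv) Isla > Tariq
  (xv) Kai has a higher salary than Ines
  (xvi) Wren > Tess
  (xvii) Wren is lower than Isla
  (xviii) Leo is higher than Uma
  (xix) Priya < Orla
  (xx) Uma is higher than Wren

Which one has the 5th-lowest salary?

Chaining the given pairs: Tess < Wren < Uma < Tariq < Ben < Ines < Kai < Leo < Priya < Orla < Isla < Rhea.
Counting 5 from the smallest end gives Ben.

Ben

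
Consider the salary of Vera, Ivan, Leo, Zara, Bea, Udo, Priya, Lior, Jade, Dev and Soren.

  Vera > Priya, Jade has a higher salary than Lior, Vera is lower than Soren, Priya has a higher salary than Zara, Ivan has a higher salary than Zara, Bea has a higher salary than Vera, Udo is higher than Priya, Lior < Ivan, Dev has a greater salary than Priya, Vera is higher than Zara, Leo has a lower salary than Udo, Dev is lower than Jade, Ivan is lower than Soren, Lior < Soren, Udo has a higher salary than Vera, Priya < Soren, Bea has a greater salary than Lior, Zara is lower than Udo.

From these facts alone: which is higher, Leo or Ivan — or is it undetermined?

undetermined

Following every chain through Leo: above Leo we get Udo.
Ivan is not reached, and no chain runs the other way from Ivan to Leo.
So the given relations leave the order of Leo and Ivan undetermined.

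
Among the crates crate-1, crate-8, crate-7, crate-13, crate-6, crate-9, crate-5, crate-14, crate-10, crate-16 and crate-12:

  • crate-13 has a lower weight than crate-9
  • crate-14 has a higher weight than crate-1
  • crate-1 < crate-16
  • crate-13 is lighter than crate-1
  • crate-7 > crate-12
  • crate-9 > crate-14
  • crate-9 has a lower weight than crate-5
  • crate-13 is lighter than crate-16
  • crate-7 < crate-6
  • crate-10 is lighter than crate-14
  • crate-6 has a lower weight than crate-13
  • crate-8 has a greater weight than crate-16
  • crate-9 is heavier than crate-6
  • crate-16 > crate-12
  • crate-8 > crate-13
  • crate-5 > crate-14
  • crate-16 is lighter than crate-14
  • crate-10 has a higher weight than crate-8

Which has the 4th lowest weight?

The consecutive relations fix a unique order: crate-12 < crate-7 < crate-6 < crate-13 < crate-1 < crate-16 < crate-8 < crate-10 < crate-14 < crate-9 < crate-5.
The 4th smallest is crate-13.

crate-13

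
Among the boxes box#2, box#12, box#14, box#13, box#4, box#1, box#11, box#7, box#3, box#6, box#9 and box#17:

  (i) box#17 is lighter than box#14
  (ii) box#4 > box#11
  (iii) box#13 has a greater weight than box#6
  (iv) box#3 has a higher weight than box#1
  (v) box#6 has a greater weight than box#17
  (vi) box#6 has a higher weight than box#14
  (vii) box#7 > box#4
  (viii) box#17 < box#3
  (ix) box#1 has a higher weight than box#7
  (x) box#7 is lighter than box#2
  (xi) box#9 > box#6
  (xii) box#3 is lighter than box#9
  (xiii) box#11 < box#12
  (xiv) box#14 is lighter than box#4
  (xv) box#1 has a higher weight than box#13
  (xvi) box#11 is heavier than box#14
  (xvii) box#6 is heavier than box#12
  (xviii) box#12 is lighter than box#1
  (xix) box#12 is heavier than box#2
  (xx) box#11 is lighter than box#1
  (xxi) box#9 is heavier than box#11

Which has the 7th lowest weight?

box#12

Piecing the relations together gives one ordering: box#17 < box#14 < box#11 < box#4 < box#7 < box#2 < box#12 < box#6 < box#13 < box#1 < box#3 < box#9.
Counting 7 from the smallest end gives box#12.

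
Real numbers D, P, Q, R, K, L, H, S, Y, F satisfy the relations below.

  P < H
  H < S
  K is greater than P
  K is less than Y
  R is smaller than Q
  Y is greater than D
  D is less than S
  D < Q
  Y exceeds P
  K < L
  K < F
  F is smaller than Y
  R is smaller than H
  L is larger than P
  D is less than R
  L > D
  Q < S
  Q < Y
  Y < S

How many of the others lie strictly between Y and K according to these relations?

1

The relations place K below Y. An element lies strictly between them when it is forced above K and also forced below Y.
Above K: {F, L, S}. Below Y: {P, D, F, R, Q}.
Intersection: {F} — 1.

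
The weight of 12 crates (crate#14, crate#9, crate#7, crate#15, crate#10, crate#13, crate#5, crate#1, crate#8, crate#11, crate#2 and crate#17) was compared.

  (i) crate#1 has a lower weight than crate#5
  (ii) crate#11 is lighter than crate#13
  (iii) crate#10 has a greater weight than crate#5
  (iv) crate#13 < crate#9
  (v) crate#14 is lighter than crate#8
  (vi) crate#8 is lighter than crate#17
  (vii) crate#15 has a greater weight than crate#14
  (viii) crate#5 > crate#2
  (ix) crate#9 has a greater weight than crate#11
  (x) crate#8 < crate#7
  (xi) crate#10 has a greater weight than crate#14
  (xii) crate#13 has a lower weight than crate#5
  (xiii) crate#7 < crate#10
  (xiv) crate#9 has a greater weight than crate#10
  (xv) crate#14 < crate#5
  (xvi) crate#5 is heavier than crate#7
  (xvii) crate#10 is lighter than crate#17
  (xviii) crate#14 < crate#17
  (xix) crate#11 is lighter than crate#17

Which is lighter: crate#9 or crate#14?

crate#14 < crate#8 and crate#8 < crate#7 give crate#14 < crate#7.
Then crate#7 < crate#5 extends the chain to crate#5.
With crate#5 < crate#10: crate#14 < crate#8 < crate#7 < crate#5 < crate#10.
With crate#10 < crate#9: crate#14 < crate#8 < crate#7 < crate#5 < crate#10 < crate#9.
So crate#14 < crate#9; crate#14 is the lighter of the two.

crate#14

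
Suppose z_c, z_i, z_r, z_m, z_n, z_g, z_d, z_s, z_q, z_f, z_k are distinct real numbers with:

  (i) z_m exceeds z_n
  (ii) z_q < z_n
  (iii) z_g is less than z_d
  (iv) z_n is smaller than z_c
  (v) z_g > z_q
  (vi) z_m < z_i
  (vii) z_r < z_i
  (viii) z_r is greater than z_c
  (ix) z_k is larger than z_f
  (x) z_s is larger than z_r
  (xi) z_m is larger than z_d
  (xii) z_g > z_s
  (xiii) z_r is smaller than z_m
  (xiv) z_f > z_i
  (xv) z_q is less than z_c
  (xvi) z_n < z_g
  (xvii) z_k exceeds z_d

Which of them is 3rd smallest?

z_c

The consecutive relations fix a unique order: z_q < z_n < z_c < z_r < z_s < z_g < z_d < z_m < z_i < z_f < z_k.
The 3rd smallest is z_c.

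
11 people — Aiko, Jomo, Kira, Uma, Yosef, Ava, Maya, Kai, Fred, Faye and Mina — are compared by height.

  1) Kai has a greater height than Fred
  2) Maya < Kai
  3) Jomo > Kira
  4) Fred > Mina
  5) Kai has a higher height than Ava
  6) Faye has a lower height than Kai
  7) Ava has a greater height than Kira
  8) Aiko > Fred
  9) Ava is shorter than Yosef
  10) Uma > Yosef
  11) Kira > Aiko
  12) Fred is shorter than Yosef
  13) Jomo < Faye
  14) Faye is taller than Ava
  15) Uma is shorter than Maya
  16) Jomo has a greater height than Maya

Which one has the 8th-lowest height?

Chaining the given pairs: Mina < Fred < Aiko < Kira < Ava < Yosef < Uma < Maya < Jomo < Faye < Kai.
Counting 8 from the smallest end gives Maya.

Maya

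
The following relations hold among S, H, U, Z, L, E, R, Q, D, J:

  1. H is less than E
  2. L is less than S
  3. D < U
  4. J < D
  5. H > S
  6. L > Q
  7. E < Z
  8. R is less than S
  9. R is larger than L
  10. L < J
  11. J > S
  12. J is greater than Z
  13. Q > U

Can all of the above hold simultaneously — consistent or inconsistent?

inconsistent

Chaining the given relations yields Q < L < R < S < H < E < Z < J < D < U, so Q < U. But one relation states U < Q. These cannot both hold.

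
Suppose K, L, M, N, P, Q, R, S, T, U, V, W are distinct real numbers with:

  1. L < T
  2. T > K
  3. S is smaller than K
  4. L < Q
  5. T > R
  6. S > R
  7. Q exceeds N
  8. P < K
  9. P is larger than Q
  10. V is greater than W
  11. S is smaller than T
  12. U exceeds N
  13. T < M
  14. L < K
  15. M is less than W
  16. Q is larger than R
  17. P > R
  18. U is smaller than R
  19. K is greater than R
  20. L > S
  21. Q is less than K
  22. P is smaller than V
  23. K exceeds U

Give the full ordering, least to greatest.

Nothing is placed below N, so it is least; from there N < U; U < R; R < S; S < L; L < Q; Q < P; P < K; K < T; T < M; M < W; W < V, each given directly.

N < U < R < S < L < Q < P < K < T < M < W < V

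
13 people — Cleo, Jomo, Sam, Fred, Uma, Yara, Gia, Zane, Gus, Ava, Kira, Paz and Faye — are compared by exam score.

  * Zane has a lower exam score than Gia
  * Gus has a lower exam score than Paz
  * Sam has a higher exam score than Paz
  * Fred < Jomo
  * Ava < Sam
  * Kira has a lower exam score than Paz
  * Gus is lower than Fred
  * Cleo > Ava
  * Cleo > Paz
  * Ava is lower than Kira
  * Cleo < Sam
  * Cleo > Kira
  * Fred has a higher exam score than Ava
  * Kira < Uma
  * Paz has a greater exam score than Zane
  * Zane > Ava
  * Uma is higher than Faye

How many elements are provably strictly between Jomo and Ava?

The relations place Ava below Jomo. An element lies strictly between them when it is forced above Ava and also forced below Jomo.
Above Ava: {Kira, Zane, Paz, Fred, Cleo, Uma, Gia, Sam}. Below Jomo: {Gus, Fred}.
Intersection: {Fred} — 1.

1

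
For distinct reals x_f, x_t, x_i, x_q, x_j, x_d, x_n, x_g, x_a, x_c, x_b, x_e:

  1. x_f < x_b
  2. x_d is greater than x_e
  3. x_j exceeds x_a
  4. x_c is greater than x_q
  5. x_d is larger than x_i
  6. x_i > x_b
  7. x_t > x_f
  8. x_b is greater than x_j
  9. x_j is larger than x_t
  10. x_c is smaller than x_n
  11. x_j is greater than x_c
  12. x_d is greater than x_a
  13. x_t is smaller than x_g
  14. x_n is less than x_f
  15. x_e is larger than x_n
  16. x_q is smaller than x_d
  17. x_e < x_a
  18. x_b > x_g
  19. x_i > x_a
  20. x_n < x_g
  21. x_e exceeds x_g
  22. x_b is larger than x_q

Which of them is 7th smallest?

x_e

Piecing the relations together gives one ordering: x_q < x_c < x_n < x_f < x_t < x_g < x_e < x_a < x_j < x_b < x_i < x_d.
The 7th smallest is x_e.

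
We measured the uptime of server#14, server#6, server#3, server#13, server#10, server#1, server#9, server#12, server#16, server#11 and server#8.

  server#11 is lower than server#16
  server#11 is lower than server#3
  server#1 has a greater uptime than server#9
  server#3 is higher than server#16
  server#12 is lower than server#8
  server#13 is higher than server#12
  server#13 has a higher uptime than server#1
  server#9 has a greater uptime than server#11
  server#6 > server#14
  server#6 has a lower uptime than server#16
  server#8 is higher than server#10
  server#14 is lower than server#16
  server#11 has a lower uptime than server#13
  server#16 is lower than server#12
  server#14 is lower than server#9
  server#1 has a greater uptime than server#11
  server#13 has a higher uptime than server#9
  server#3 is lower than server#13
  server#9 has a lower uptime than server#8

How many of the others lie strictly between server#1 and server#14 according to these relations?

1

The relations place server#14 below server#1. An element lies strictly between them when it is forced above server#14 and also forced below server#1.
Above server#14: {server#6, server#16, server#12, server#9, server#8, server#3, server#13}. Below server#1: {server#11, server#9}.
Intersection: {server#9} — 1.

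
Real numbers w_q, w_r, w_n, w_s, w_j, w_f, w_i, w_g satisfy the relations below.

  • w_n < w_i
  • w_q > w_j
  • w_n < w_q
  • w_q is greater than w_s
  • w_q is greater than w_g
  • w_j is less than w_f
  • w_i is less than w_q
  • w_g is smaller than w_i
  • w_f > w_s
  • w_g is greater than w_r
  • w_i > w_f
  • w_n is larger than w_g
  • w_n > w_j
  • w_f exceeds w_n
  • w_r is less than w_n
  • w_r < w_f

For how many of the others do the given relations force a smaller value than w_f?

The elements the relations force below w_f are w_r, w_g, w_j, w_s, w_n — no chain reaches any other.
That is 5.

5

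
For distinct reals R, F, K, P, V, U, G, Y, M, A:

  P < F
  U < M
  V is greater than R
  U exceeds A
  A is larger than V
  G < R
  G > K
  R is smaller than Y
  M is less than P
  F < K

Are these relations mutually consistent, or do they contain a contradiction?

We have R < V stated directly, yet also V < A < U < M < P < F < K < G < R by chaining the others — so V < R. Contradiction.

inconsistent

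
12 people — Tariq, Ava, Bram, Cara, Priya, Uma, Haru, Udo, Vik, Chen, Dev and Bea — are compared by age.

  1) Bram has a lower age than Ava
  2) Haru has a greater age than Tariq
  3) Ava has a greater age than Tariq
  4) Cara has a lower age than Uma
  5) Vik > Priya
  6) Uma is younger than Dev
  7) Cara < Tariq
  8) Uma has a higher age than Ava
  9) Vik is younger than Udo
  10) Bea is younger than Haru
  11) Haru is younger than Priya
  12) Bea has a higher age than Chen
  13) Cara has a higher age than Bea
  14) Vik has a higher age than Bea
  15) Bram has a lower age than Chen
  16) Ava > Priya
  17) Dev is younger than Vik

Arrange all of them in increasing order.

Each adjacent pair is fixed by a given relation: Bram < Chen; Chen < Bea; Bea < Cara; Cara < Tariq; Tariq < Haru; Haru < Priya; Priya < Ava; Ava < Uma; Uma < Dev; Dev < Vik; Vik < Udo. Chaining them end to end gives the full order.

Bram < Chen < Bea < Cara < Tariq < Haru < Priya < Ava < Uma < Dev < Vik < Udo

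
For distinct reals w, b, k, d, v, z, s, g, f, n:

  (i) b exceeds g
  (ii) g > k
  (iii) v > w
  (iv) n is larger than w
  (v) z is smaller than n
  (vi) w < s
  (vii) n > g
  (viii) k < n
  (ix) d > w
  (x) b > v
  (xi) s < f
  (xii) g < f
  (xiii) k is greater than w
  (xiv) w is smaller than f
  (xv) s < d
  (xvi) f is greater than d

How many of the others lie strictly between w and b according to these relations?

3

Chaining upward from w reaches: v, k, s, d, g, f, n.
Chaining downward from b reaches: v, k, g.
Strictly between w and b are those in both lists: v, k, g — 3 elements.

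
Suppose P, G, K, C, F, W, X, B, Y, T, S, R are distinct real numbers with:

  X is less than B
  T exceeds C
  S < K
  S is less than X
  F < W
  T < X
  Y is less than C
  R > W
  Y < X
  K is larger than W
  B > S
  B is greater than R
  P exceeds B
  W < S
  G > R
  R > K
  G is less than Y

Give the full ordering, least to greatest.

Each adjacent pair is fixed by a given relation: F < W; W < S; S < K; K < R; R < G; G < Y; Y < C; C < T; T < X; X < B; B < P. Chaining them end to end gives the full order.

F < W < S < K < R < G < Y < C < T < X < B < P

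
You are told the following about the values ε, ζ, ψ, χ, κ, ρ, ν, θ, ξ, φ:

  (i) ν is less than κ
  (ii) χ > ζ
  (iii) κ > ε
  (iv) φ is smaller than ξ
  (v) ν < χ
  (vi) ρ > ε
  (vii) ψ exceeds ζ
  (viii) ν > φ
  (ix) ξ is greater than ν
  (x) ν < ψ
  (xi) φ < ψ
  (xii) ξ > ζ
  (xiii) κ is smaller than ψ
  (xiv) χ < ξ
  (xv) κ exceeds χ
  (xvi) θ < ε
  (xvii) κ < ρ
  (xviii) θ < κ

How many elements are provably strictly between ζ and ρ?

The relations place ζ below ρ. An element lies strictly between them when it is forced above ζ and also forced below ρ.
Above ζ: {χ, κ, ξ, ψ}. Below ρ: {θ, ε, φ, ν, χ, κ}.
Intersection: {χ, κ} — 2.

2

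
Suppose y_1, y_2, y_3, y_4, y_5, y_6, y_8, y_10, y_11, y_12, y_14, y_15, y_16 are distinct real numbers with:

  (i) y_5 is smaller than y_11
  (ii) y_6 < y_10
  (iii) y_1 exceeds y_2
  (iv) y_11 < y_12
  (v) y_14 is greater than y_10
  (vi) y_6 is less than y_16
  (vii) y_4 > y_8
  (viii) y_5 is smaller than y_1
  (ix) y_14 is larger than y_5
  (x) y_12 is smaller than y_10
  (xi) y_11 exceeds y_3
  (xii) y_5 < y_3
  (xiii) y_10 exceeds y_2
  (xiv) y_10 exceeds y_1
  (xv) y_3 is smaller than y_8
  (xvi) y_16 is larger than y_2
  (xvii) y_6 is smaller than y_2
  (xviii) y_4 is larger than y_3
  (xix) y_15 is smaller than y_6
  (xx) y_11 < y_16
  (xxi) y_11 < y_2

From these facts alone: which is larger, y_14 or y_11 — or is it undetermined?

y_11 < y_2 and y_2 < y_1 give y_11 < y_1.
Then y_1 < y_10 extends the chain to y_10.
Then y_10 < y_14 extends the chain to y_14.
So y_14 is larger.

y_14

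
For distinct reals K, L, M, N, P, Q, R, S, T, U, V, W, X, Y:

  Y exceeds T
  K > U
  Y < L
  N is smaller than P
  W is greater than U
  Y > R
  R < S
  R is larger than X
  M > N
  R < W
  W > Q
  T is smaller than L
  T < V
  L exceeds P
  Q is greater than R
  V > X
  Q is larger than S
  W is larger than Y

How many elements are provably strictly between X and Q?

2

The relations place X below Q. An element lies strictly between them when it is forced above X and also forced below Q.
Above X: {R, S, Y, L, V, W}. Below Q: {R, S}.
Intersection: {R, S} — 2.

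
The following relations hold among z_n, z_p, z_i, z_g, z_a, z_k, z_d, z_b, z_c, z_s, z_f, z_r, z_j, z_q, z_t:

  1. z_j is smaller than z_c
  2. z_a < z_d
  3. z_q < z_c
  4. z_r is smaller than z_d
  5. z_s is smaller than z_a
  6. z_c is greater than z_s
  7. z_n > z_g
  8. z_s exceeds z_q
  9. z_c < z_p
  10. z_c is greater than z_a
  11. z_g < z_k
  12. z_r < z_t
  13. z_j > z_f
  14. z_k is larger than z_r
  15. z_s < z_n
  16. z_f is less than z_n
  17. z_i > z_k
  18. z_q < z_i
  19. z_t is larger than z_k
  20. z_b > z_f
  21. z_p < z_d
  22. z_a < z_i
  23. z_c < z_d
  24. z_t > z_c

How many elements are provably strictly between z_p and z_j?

The relations place z_j below z_p. An element lies strictly between them when it is forced above z_j and also forced below z_p.
Above z_j: {z_c, z_d, z_t}. Below z_p: {z_f, z_q, z_s, z_a, z_c}.
Intersection: {z_c} — 1.

1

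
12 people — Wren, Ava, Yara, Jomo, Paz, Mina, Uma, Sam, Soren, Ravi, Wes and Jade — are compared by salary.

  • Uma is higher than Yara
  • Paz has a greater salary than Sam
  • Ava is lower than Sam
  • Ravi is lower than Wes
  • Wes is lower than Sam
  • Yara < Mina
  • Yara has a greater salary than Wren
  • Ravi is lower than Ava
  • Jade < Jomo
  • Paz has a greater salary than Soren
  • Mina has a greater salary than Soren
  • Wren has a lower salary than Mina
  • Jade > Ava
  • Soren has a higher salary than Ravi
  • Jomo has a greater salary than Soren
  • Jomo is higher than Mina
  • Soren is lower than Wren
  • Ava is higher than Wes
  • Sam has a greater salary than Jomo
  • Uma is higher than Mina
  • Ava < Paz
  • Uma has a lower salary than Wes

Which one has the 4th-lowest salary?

Yara

Piecing the relations together gives one ordering: Ravi < Soren < Wren < Yara < Mina < Uma < Wes < Ava < Jade < Jomo < Sam < Paz.
The 4th smallest is Yara.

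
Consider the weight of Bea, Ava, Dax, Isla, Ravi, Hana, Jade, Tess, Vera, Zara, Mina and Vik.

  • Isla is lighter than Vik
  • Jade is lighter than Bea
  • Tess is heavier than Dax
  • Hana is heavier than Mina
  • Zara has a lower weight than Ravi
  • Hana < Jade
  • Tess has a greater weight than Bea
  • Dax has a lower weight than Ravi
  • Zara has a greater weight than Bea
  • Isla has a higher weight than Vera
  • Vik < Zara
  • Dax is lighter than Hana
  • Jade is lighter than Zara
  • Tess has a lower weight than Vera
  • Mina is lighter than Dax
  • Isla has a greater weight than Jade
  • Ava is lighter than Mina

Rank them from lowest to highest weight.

The consecutive links are each given: Ava < Mina; Mina < Dax; Dax < Hana; Hana < Jade; Jade < Bea; Bea < Tess; Tess < Vera; Vera < Isla; Isla < Vik; Vik < Zara; Zara < Ravi.

Ava < Mina < Dax < Hana < Jade < Bea < Tess < Vera < Isla < Vik < Zara < Ravi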